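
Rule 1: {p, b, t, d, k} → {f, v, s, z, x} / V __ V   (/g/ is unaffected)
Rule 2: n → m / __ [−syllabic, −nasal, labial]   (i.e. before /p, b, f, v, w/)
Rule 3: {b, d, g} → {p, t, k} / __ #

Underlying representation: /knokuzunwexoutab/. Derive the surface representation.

Rule 1 (intervocalic spirantization): /k/ is a stop between vowels /o/ and /u/, so it spirantizes to the fricative [x]. /t/ is a stop between vowels /u/ and /a/, so it spirantizes to the fricative [s]. /knokuzunwexoutab/ → knoxuzunwexousab.
Rule 2 (nasal place assimilation): /n/ precedes the labial consonant /w/, so it assimilates in place to [m]. /knoxuzunwexousab/ → knoxuzumwexousab.
Rule 3 (final devoicing): /b/ is a voiced stop in word-final position, so it devoices to [p]. /knoxuzumwexousab/ → knoxuzumwexousap.

knoxuzumwexousap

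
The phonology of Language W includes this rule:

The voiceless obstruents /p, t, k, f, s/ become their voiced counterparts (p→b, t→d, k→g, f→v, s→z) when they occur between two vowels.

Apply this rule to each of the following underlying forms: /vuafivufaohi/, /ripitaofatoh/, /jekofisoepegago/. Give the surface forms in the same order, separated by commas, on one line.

/vuafivufaohi/: /f/ is a voiceless obstruent between vowels /a/ and /i/, so it voices to [v]. /f/ is a voiceless obstruent between vowels /u/ and /a/, so it voices to [v]. → [vuavivuvaohi].
/ripitaofatoh/: /p/ is a voiceless obstruent between vowels /i/ and /i/, so it voices to [b]. /t/ is a voiceless obstruent between vowels /i/ and /a/, so it voices to [d]. /f/ is a voiceless obstruent between vowels /o/ and /a/, so it voices to [v]. /t/ is a voiceless obstruent between vowels /a/ and /o/, so it voices to [d]. → [ribidaovadoh].
/jekofisoepegago/: /k/ is a voiceless obstruent between vowels /e/ and /o/, so it voices to [g]. /f/ is a voiceless obstruent between vowels /o/ and /i/, so it voices to [v]. /s/ is a voiceless obstruent between vowels /i/ and /o/, so it voices to [z]. /p/ is a voiceless obstruent between vowels /e/ and /e/, so it voices to [b]. → [jegovizoebegago].

vuavivuvaohi, ribidaovadoh, jegovizoebegago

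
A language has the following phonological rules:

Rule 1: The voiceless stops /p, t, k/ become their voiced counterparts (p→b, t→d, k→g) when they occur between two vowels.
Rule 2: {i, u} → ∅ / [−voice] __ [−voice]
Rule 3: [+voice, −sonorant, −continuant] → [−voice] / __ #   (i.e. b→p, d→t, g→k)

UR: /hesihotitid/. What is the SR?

heshodidit

Rule 1 (intervocalic voicing): /t/ is a voiceless stop between vowels /o/ and /i/, so it voices to [d]. /t/ is a voiceless stop between vowels /i/ and /i/, so it voices to [d]. /hesihotitid/ → hesihodidid.
Rule 2 (high vowel syncope): /i/ is a high vowel flanked by voiceless consonants /s/ and /h/, so it deletes. /hesihodidid/ → heshodidid.
Rule 3 (final devoicing): /d/ is a voiced stop in word-final position, so it devoices to [t]. /heshodidid/ → heshodidit.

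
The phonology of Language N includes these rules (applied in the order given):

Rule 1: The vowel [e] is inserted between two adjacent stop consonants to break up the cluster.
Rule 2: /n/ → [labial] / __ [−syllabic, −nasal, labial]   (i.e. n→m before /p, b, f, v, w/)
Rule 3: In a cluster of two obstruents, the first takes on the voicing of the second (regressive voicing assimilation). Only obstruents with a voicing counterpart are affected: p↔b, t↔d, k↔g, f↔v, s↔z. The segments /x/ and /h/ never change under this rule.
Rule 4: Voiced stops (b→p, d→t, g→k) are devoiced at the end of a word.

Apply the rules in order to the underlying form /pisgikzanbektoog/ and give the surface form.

Rule 1 (stop-cluster e-epenthesis): /k/ and /t/ form a stop–stop cluster, so [e] is inserted between them. /pisgikzanbektoog/ → pisgikzanbeketoog.
Rule 2 (nasal place assimilation): /n/ precedes the labial consonant /b/, so it assimilates in place to [m]. /pisgikzanbeketoog/ → pisgikzambeketoog.
Rule 3 (regressive voicing assimilation): /s/ precedes the voiced obstruent /g/, so it voices to [z] by assimilation. /k/ precedes the voiced obstruent /z/, so it voices to [g] by assimilation. /pisgikzambeketoog/ → pizgigzambeketoog.
Rule 4 (final devoicing): /g/ is a voiced stop in word-final position, so it devoices to [k]. /pizgigzambeketoog/ → pizgigzambeketook.

pizgigzambeketook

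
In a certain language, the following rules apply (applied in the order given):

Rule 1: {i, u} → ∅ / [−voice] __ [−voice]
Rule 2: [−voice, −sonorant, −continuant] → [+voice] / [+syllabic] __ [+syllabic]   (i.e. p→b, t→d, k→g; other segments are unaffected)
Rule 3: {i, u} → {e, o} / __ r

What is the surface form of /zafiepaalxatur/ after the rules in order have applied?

Rule 1 (high vowel syncope): no segment meets the environment; /zafiepaalxatur/ is unchanged.
Rule 2 (intervocalic voicing): /p/ is a voiceless stop between vowels /e/ and /a/, so it voices to [b]. /t/ is a voiceless stop between vowels /a/ and /u/, so it voices to [d]. /zafiepaalxatur/ → zafiebaalxadur.
Rule 3 (pre-rhotic lowering): /u/ is a high vowel immediately before /r/, so it lowers to [o]. /zafiebaalxadur/ → zafiebaalxador.

zafiebaalxador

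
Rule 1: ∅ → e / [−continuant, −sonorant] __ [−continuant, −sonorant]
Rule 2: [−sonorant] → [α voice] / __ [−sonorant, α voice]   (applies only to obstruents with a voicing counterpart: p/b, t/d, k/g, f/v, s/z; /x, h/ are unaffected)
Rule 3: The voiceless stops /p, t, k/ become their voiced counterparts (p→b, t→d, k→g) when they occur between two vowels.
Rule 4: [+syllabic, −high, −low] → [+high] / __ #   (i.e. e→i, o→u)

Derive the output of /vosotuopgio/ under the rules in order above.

vosoduobegiu

Rule 1 (stop-cluster e-epenthesis): /p/ and /g/ form a stop–stop cluster, so [e] is inserted between them. /vosotuopgio/ → vosotuopegio.
Rule 2 (regressive voicing assimilation): no segment meets the environment; /vosotuopegio/ is unchanged.
Rule 3 (intervocalic voicing): /t/ is a voiceless stop between vowels /o/ and /u/, so it voices to [d]. /p/ is a voiceless stop between vowels /o/ and /e/, so it voices to [b]. /vosotuopegio/ → vosoduobegio.
Rule 4 (final vowel raising): /o/ is a mid vowel in word-final position, so it raises to [u]. /vosoduobegio/ → vosoduobegiu.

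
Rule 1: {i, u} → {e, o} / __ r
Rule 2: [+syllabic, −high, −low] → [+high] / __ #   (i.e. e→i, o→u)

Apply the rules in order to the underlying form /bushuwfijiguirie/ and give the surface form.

Rule 1 (pre-rhotic lowering): /i/ is a high vowel immediately before /r/, so it lowers to [e]. /bushuwfijiguirie/ → bushuwfijiguerie.
Rule 2 (final vowel raising): /e/ is a mid vowel in word-final position, so it raises to [i]. /bushuwfijiguerie/ → bushuwfijiguerii.

bushuwfijiguerii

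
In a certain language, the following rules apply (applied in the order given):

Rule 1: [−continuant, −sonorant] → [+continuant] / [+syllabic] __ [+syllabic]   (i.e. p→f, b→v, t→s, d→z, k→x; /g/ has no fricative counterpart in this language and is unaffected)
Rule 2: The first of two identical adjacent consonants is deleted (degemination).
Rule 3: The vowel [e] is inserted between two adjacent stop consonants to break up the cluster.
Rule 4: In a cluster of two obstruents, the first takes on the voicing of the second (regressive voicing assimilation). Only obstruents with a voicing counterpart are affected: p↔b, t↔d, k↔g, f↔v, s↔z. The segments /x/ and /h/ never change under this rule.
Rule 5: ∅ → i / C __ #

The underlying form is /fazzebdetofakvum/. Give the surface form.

Rule 1 (intervocalic spirantization): /t/ is a stop between vowels /e/ and /o/, so it spirantizes to the fricative [s]. /fazzebdetofakvum/ → fazzebdesofakvum.
Rule 2 (degemination): /zz/ is a geminate; the first /z/ deletes. /fazzebdesofakvum/ → fazebdesofakvum.
Rule 3 (stop-cluster e-epenthesis): /b/ and /d/ form a stop–stop cluster, so [e] is inserted between them. /fazebdesofakvum/ → fazebedesofakvum.
Rule 4 (regressive voicing assimilation): /k/ precedes the voiced obstruent /v/, so it voices to [g] by assimilation. /fazebedesofakvum/ → fazebedesofagvum.
Rule 5 (final i-epenthesis): the form ends in the consonant /m/, so [i] is inserted word-finally. /fazebedesofagvum/ → fazebedesofagvumi.

fazebedesofagvumi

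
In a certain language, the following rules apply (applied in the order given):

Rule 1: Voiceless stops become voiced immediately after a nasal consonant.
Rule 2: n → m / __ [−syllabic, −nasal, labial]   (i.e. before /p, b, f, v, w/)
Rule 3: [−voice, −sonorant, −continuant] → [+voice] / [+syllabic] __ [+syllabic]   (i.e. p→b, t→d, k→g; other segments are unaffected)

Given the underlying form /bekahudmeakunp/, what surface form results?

Rule 1 (post-nasal voicing): /p/ is a voiceless stop immediately after the nasal /n/, so it voices to [b]. /bekahudmeakunp/ → bekahudmeakunb.
Rule 2 (nasal place assimilation): /n/ precedes the labial consonant /b/, so it assimilates in place to [m]. /bekahudmeakunb/ → bekahudmeakumb.
Rule 3 (intervocalic voicing): /k/ is a voiceless stop between vowels /e/ and /a/, so it voices to [g]. /k/ is a voiceless stop between vowels /a/ and /u/, so it voices to [g]. /bekahudmeakumb/ → begahudmeagumb.

begahudmeagumb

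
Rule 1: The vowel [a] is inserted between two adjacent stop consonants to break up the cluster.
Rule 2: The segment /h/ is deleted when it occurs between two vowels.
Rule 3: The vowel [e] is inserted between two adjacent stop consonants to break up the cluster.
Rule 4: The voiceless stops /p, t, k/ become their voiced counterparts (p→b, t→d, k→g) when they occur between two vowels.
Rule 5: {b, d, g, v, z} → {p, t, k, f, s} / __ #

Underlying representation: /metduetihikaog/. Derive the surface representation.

medaduediigaok

Rule 1 (stop-cluster a-epenthesis): /t/ and /d/ form a stop–stop cluster, so [a] is inserted between them. /metduetihikaog/ → metaduetihikaog.
Rule 2 (intervocalic h-deletion): /h/ occurs between vowels /i/ and /i/, so it deletes. /metaduetihikaog/ → metaduetiikaog.
Rule 3 (stop-cluster e-epenthesis): no segment meets the environment; /metaduetiikaog/ is unchanged.
Rule 4 (intervocalic voicing): /t/ is a voiceless stop between vowels /e/ and /a/, so it voices to [d]. /t/ is a voiceless stop between vowels /e/ and /i/, so it voices to [d]. /k/ is a voiceless stop between vowels /i/ and /a/, so it voices to [g]. /metaduetiikaog/ → medaduediigaog.
Rule 5 (final devoicing): /g/ is a voiced obstruent in word-final position, so it devoices to [k]. /medaduediigaog/ → medaduediigaok.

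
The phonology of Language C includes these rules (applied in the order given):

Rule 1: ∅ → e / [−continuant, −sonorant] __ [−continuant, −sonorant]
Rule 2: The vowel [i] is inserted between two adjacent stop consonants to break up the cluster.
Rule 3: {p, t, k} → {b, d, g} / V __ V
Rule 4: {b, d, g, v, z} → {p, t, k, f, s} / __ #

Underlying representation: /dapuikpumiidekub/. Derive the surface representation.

dabuigebumiidegup

Rule 1 (stop-cluster e-epenthesis): /k/ and /p/ form a stop–stop cluster, so [e] is inserted between them. /dapuikpumiidekub/ → dapuikepumiidekub.
Rule 2 (stop-cluster i-epenthesis): no segment meets the environment; /dapuikepumiidekub/ is unchanged.
Rule 3 (intervocalic voicing): /p/ is a voiceless stop between vowels /a/ and /u/, so it voices to [b]. /k/ is a voiceless stop between vowels /i/ and /e/, so it voices to [g]. /p/ is a voiceless stop between vowels /e/ and /u/, so it voices to [b]. /k/ is a voiceless stop between vowels /e/ and /u/, so it voices to [g]. /dapuikepumiidekub/ → dabuigebumiidegub.
Rule 4 (final devoicing): /b/ is a voiced obstruent in word-final position, so it devoices to [p]. /dabuigebumiidegub/ → dabuigebumiidegup.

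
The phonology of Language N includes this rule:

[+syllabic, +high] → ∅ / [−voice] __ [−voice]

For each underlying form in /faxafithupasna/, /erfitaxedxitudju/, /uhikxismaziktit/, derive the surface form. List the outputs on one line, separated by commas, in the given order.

faxafthpasna, erftaxedxtudju, uhkxsmaziktt

/faxafithupasna/: /i/ is a high vowel flanked by voiceless consonants /f/ and /t/, so it deletes. /u/ is a high vowel flanked by voiceless consonants /h/ and /p/, so it deletes. → [faxafthpasna].
/erfitaxedxitudju/: /i/ is a high vowel flanked by voiceless consonants /f/ and /t/, so it deletes. /i/ is a high vowel flanked by voiceless consonants /x/ and /t/, so it deletes. → [erftaxedxtudju].
/uhikxismaziktit/: /i/ is a high vowel flanked by voiceless consonants /h/ and /k/, so it deletes. /i/ is a high vowel flanked by voiceless consonants /x/ and /s/, so it deletes. /i/ is a high vowel flanked by voiceless consonants /t/ and /t/, so it deletes. → [uhkxsmaziktt].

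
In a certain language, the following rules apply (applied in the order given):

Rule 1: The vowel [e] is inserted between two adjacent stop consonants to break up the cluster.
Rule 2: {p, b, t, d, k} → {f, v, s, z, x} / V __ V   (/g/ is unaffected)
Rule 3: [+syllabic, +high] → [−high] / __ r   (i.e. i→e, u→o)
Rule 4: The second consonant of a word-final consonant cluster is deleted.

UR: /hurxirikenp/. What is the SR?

horxerixen

Rule 1 (stop-cluster e-epenthesis): no segment meets the environment; /hurxirikenp/ is unchanged.
Rule 2 (intervocalic spirantization): /k/ is a stop between vowels /i/ and /e/, so it spirantizes to the fricative [x]. /hurxirikenp/ → hurxirixenp.
Rule 3 (pre-rhotic lowering): /u/ is a high vowel immediately before /r/, so it lowers to [o]. /i/ is a high vowel immediately before /r/, so it lowers to [e]. /hurxirixenp/ → horxerixenp.
Rule 4 (final cluster simplification): /p/ is the second consonant of a word-final cluster /np/, so it deletes. /horxerixenp/ → horxerixen.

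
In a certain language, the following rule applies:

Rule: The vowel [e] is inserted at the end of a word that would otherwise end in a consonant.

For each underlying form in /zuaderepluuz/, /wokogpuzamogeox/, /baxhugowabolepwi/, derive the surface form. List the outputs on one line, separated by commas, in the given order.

zuaderepluuze, wokogpuzamogeoxe, baxhugowabolepwi

/zuaderepluuz/: the form ends in the consonant /z/, so [e] is inserted word-finally. → [zuaderepluuze].
/wokogpuzamogeox/: the form ends in the consonant /x/, so [e] is inserted word-finally. → [wokogpuzamogeoxe].
/baxhugowabolepwi/: the rule's environment is not met; surfaces unchanged as [baxhugowabolepwi].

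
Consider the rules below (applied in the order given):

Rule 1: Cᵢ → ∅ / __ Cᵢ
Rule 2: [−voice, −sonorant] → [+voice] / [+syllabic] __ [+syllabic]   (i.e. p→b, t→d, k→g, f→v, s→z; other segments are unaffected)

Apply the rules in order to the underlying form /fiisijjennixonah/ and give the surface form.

fiizijenixonah

Rule 1 (degemination): /jj/ is a geminate; the first /j/ deletes. /nn/ is a geminate; the first /n/ deletes. /fiisijjennixonah/ → fiisijenixonah.
Rule 2 (intervocalic voicing): /s/ is a voiceless obstruent between vowels /i/ and /i/, so it voices to [z]. /fiisijenixonah/ → fiizijenixonah.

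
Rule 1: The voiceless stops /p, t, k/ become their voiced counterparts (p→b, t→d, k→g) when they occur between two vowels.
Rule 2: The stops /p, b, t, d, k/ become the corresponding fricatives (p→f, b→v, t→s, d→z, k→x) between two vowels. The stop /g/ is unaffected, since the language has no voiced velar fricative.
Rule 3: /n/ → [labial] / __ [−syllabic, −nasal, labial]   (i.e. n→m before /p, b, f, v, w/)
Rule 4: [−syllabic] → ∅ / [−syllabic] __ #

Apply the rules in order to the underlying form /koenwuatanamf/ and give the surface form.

Rule 1 (intervocalic voicing): /t/ is a voiceless stop between vowels /a/ and /a/, so it voices to [d]. /koenwuatanamf/ → koenwuadanamf.
Rule 2 (intervocalic spirantization): /d/ is a stop between vowels /a/ and /a/, so it spirantizes to the fricative [z]. /koenwuadanamf/ → koenwuazanamf.
Rule 3 (nasal place assimilation): /n/ precedes the labial consonant /w/, so it assimilates in place to [m]. /koenwuazanamf/ → koemwuazanamf.
Rule 4 (final cluster simplification): /f/ is the second consonant of a word-final cluster /mf/, so it deletes. /koemwuazanamf/ → koemwuazanam.

koemwuazanam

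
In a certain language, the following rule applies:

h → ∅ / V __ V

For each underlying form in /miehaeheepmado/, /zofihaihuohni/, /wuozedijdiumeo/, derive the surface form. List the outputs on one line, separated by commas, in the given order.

/miehaeheepmado/: /h/ occurs between vowels /e/ and /a/, so it deletes. /h/ occurs between vowels /e/ and /e/, so it deletes. → [mieaeeepmado].
/zofihaihuohni/: /h/ occurs between vowels /i/ and /a/, so it deletes. /h/ occurs between vowels /i/ and /u/, so it deletes. → [zofiaiuohni].
/wuozedijdiumeo/: the rule's environment is not met; surfaces unchanged as [wuozedijdiumeo].

mieaeeepmado, zofiaiuohni, wuozedijdiumeo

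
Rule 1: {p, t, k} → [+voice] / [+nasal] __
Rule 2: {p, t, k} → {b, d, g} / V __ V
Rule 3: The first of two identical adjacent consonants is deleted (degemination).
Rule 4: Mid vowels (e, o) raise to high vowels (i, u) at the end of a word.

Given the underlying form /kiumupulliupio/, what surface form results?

kiumubuliubiu

Rule 1 (post-nasal voicing): no segment meets the environment; /kiumupulliupio/ is unchanged.
Rule 2 (intervocalic voicing): /p/ is a voiceless stop between vowels /u/ and /u/, so it voices to [b]. /p/ is a voiceless stop between vowels /u/ and /i/, so it voices to [b]. /kiumupulliupio/ → kiumubulliubio.
Rule 3 (degemination): /ll/ is a geminate; the first /l/ deletes. /kiumubulliubio/ → kiumubuliubio.
Rule 4 (final vowel raising): /o/ is a mid vowel in word-final position, so it raises to [u]. /kiumubuliubio/ → kiumubuliubiu.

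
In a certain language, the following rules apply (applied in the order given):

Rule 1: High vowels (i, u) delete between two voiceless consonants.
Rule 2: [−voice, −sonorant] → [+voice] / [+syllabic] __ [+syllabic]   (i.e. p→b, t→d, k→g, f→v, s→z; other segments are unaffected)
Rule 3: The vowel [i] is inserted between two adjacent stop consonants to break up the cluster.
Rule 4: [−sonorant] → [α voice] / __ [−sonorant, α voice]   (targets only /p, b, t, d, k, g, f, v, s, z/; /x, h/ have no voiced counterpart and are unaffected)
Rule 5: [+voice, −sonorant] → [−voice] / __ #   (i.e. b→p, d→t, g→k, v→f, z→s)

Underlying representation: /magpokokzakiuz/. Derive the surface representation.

magipogogzagius

Rule 1 (high vowel syncope): no segment meets the environment; /magpokokzakiuz/ is unchanged.
Rule 2 (intervocalic voicing): /k/ is a voiceless obstruent between vowels /o/ and /o/, so it voices to [g]. /k/ is a voiceless obstruent between vowels /a/ and /i/, so it voices to [g]. /magpokokzakiuz/ → magpogokzagiuz.
Rule 3 (stop-cluster i-epenthesis): /g/ and /p/ form a stop–stop cluster, so [i] is inserted between them. /magpogokzagiuz/ → magipogokzagiuz.
Rule 4 (regressive voicing assimilation): /k/ precedes the voiced obstruent /z/, so it voices to [g] by assimilation. /magipogokzagiuz/ → magipogogzagiuz.
Rule 5 (final devoicing): /z/ is a voiced obstruent in word-final position, so it devoices to [s]. /magipogogzagiuz/ → magipogogzagius.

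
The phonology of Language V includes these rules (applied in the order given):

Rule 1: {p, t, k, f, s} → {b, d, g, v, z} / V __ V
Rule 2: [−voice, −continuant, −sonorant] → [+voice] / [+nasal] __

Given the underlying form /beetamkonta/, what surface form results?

beedamgonda

Rule 1 (intervocalic voicing): /t/ is a voiceless obstruent between vowels /e/ and /a/, so it voices to [d]. /beetamkonta/ → beedamkonta.
Rule 2 (post-nasal voicing): /k/ is a voiceless stop immediately after the nasal /m/, so it voices to [g]. /t/ is a voiceless stop immediately after the nasal /n/, so it voices to [d]. /beedamkonta/ → beedamgonda.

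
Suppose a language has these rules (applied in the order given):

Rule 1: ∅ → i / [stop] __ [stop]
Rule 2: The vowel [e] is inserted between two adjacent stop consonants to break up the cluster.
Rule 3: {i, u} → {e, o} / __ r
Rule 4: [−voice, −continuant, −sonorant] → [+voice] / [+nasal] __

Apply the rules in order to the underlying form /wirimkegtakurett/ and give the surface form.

werimgegitakoretit

Rule 1 (stop-cluster i-epenthesis): /g/ and /t/ form a stop–stop cluster, so [i] is inserted between them. /t/ and /t/ form a stop–stop cluster, so [i] is inserted between them. /wirimkegtakurett/ → wirimkegitakuretit.
Rule 2 (stop-cluster e-epenthesis): no segment meets the environment; /wirimkegitakuretit/ is unchanged.
Rule 3 (pre-rhotic lowering): /i/ is a high vowel immediately before /r/, so it lowers to [e]. /u/ is a high vowel immediately before /r/, so it lowers to [o]. /wirimkegitakuretit/ → werimkegitakoretit.
Rule 4 (post-nasal voicing): /k/ is a voiceless stop immediately after the nasal /m/, so it voices to [g]. /werimkegitakoretit/ → werimgegitakoretit.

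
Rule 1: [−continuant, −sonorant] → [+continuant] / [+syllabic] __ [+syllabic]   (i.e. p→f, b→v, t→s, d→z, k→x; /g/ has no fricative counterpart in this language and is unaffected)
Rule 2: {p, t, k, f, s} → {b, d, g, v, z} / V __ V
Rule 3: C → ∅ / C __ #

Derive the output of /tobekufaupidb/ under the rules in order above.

Rule 1 (intervocalic spirantization): /b/ is a stop between vowels /o/ and /e/, so it spirantizes to the fricative [v]. /k/ is a stop between vowels /e/ and /u/, so it spirantizes to the fricative [x]. /p/ is a stop between vowels /u/ and /i/, so it spirantizes to the fricative [f]. /tobekufaupidb/ → tovexufaufidb.
Rule 2 (intervocalic voicing): /f/ is a voiceless obstruent between vowels /u/ and /a/, so it voices to [v]. /f/ is a voiceless obstruent between vowels /u/ and /i/, so it voices to [v]. /tovexufaufidb/ → tovexuvauvidb.
Rule 3 (final cluster simplification): /b/ is the second consonant of a word-final cluster /db/, so it deletes. /tovexuvauvidb/ → tovexuvauvid.

tovexuvauvid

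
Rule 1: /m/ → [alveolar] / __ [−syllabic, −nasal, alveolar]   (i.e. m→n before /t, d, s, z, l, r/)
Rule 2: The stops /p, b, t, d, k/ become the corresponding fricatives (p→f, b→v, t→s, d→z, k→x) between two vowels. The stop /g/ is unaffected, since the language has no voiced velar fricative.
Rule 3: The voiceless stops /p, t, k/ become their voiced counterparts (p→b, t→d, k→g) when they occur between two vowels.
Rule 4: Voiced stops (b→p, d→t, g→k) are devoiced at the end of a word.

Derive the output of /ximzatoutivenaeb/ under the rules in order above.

Rule 1 (nasal place assimilation): /m/ precedes the alveolar consonant /z/, so it assimilates in place to [n]. /ximzatoutivenaeb/ → xinzatoutivenaeb.
Rule 2 (intervocalic spirantization): /t/ is a stop between vowels /a/ and /o/, so it spirantizes to the fricative [s]. /t/ is a stop between vowels /u/ and /i/, so it spirantizes to the fricative [s]. /xinzatoutivenaeb/ → xinzasousivenaeb.
Rule 3 (intervocalic voicing): no segment meets the environment; /xinzasousivenaeb/ is unchanged.
Rule 4 (final devoicing): /b/ is a voiced stop in word-final position, so it devoices to [p]. /xinzasousivenaeb/ → xinzasousivenaep.

xinzasousivenaep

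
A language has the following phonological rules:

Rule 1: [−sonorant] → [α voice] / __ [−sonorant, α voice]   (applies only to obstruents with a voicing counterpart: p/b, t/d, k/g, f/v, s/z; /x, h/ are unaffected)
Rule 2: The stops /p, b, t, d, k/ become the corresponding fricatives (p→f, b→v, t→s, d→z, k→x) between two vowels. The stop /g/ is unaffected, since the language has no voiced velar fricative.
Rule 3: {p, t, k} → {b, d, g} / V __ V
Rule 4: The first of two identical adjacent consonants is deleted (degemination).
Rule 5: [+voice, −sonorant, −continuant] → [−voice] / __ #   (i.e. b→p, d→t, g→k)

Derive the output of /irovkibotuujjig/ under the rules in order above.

irofkivosuujik

Rule 1 (regressive voicing assimilation): /v/ precedes the voiceless obstruent /k/, so it devoices to [f] by assimilation. /irovkibotuujjig/ → irofkibotuujjig.
Rule 2 (intervocalic spirantization): /b/ is a stop between vowels /i/ and /o/, so it spirantizes to the fricative [v]. /t/ is a stop between vowels /o/ and /u/, so it spirantizes to the fricative [s]. /irofkibotuujjig/ → irofkivosuujjig.
Rule 3 (intervocalic voicing): no segment meets the environment; /irofkivosuujjig/ is unchanged.
Rule 4 (degemination): /jj/ is a geminate; the first /j/ deletes. /irofkivosuujjig/ → irofkivosuujig.
Rule 5 (final devoicing): /g/ is a voiced stop in word-final position, so it devoices to [k]. /irofkivosuujig/ → irofkivosuujik.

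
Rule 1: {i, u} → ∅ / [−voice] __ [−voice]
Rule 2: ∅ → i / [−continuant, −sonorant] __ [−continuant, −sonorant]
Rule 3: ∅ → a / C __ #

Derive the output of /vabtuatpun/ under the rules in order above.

vabituatipuna

Rule 1 (high vowel syncope): no segment meets the environment; /vabtuatpun/ is unchanged.
Rule 2 (stop-cluster i-epenthesis): /b/ and /t/ form a stop–stop cluster, so [i] is inserted between them. /t/ and /p/ form a stop–stop cluster, so [i] is inserted between them. /vabtuatpun/ → vabituatipun.
Rule 3 (final a-epenthesis): the form ends in the consonant /n/, so [a] is inserted word-finally. /vabituatipun/ → vabituatipuna.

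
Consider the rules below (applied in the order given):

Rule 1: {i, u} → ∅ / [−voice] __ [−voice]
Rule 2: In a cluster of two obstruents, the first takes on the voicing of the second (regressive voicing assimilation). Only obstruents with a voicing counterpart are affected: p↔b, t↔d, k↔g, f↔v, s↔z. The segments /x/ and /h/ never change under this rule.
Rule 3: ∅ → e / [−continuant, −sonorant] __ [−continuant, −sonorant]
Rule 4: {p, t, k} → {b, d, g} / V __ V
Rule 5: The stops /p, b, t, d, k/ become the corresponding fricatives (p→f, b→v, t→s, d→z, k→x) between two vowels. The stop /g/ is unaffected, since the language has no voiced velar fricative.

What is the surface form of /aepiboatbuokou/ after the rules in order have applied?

aevivoazevuogou

Rule 1 (high vowel syncope): no segment meets the environment; /aepiboatbuokou/ is unchanged.
Rule 2 (regressive voicing assimilation): /t/ precedes the voiced obstruent /b/, so it voices to [d] by assimilation. /aepiboatbuokou/ → aepiboadbuokou.
Rule 3 (stop-cluster e-epenthesis): /d/ and /b/ form a stop–stop cluster, so [e] is inserted between them. /aepiboadbuokou/ → aepiboadebuokou.
Rule 4 (intervocalic voicing): /p/ is a voiceless stop between vowels /e/ and /i/, so it voices to [b]. /k/ is a voiceless stop between vowels /o/ and /o/, so it voices to [g]. /aepiboadebuokou/ → aebiboadebuogou.
Rule 5 (intervocalic spirantization): /b/ is a stop between vowels /e/ and /i/, so it spirantizes to the fricative [v]. /b/ is a stop between vowels /i/ and /o/, so it spirantizes to the fricative [v]. /d/ is a stop between vowels /a/ and /e/, so it spirantizes to the fricative [z]. /b/ is a stop between vowels /e/ and /u/, so it spirantizes to the fricative [v]. /aebiboadebuogou/ → aevivoazevuogou.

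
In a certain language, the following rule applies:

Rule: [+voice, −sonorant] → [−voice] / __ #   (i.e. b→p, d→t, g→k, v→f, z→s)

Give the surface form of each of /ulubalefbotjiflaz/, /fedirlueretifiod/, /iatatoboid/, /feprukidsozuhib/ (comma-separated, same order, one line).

/ulubalefbotjiflaz/: /z/ is a voiced obstruent in word-final position, so it devoices to [s]. → [ulubalefbotjiflas].
/fedirlueretifiod/: /d/ is a voiced obstruent in word-final position, so it devoices to [t]. → [fedirlueretifiot].
/iatatoboid/: /d/ is a voiced obstruent in word-final position, so it devoices to [t]. → [iatatoboit].
/feprukidsozuhib/: /b/ is a voiced obstruent in word-final position, so it devoices to [p]. → [feprukidsozuhip].

ulubalefbotjiflas, fedirlueretifiot, iatatoboit, feprukidsozuhip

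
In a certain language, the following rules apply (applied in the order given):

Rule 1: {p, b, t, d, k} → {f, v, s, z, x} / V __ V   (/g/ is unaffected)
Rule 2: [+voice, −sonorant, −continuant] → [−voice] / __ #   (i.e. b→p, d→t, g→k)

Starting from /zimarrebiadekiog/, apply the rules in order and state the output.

Rule 1 (intervocalic spirantization): /b/ is a stop between vowels /e/ and /i/, so it spirantizes to the fricative [v]. /d/ is a stop between vowels /a/ and /e/, so it spirantizes to the fricative [z]. /k/ is a stop between vowels /e/ and /i/, so it spirantizes to the fricative [x]. /zimarrebiadekiog/ → zimarreviazexiog.
Rule 2 (final devoicing): /g/ is a voiced stop in word-final position, so it devoices to [k]. /zimarreviazexiog/ → zimarreviazexiok.

zimarreviazexiok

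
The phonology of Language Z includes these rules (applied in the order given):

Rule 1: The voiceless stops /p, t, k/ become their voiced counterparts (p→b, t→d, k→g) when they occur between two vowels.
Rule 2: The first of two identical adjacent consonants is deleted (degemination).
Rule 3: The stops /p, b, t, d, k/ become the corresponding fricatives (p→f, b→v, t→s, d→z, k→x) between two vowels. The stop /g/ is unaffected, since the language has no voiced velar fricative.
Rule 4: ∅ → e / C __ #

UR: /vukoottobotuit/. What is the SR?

vugoosovozuite

Rule 1 (intervocalic voicing): /k/ is a voiceless stop between vowels /u/ and /o/, so it voices to [g]. /t/ is a voiceless stop between vowels /o/ and /u/, so it voices to [d]. /vukoottobotuit/ → vugoottoboduit.
Rule 2 (degemination): /tt/ is a geminate; the first /t/ deletes. /vugoottoboduit/ → vugootoboduit.
Rule 3 (intervocalic spirantization): /t/ is a stop between vowels /o/ and /o/, so it spirantizes to the fricative [s]. /b/ is a stop between vowels /o/ and /o/, so it spirantizes to the fricative [v]. /d/ is a stop between vowels /o/ and /u/, so it spirantizes to the fricative [z]. /vugootoboduit/ → vugoosovozuit.
Rule 4 (final e-epenthesis): the form ends in the consonant /t/, so [e] is inserted word-finally. /vugoosovozuit/ → vugoosovozuite.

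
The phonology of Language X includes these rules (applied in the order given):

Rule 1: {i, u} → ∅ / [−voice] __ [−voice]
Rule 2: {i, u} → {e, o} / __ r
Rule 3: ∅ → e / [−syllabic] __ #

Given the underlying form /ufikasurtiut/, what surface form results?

ufkasortiute

Rule 1 (high vowel syncope): /i/ is a high vowel flanked by voiceless consonants /f/ and /k/, so it deletes. /ufikasurtiut/ → ufkasurtiut.
Rule 2 (pre-rhotic lowering): /u/ is a high vowel immediately before /r/, so it lowers to [o]. /ufkasurtiut/ → ufkasortiut.
Rule 3 (final e-epenthesis): the form ends in the consonant /t/, so [e] is inserted word-finally. /ufkasortiut/ → ufkasortiute.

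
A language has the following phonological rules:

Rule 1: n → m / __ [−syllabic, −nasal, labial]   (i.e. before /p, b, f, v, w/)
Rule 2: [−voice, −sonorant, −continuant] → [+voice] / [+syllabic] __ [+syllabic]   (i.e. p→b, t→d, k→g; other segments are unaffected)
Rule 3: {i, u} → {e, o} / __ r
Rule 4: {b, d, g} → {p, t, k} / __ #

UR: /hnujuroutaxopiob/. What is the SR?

Rule 1 (nasal place assimilation): no segment meets the environment; /hnujuroutaxopiob/ is unchanged.
Rule 2 (intervocalic voicing): /t/ is a voiceless stop between vowels /u/ and /a/, so it voices to [d]. /p/ is a voiceless stop between vowels /o/ and /i/, so it voices to [b]. /hnujuroutaxopiob/ → hnujuroudaxobiob.
Rule 3 (pre-rhotic lowering): /u/ is a high vowel immediately before /r/, so it lowers to [o]. /hnujuroudaxobiob/ → hnujoroudaxobiob.
Rule 4 (final devoicing): /b/ is a voiced stop in word-final position, so it devoices to [p]. /hnujoroudaxobiob/ → hnujoroudaxobiop.

hnujoroudaxobiop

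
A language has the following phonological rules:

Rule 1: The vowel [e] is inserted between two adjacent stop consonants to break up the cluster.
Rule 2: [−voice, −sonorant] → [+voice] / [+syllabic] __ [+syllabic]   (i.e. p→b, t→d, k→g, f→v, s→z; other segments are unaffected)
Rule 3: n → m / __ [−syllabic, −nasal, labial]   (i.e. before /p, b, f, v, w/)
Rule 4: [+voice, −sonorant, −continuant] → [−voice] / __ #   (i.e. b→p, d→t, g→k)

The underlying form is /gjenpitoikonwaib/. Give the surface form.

Rule 1 (stop-cluster e-epenthesis): no segment meets the environment; /gjenpitoikonwaib/ is unchanged.
Rule 2 (intervocalic voicing): /t/ is a voiceless obstruent between vowels /i/ and /o/, so it voices to [d]. /k/ is a voiceless obstruent between vowels /i/ and /o/, so it voices to [g]. /gjenpitoikonwaib/ → gjenpidoigonwaib.
Rule 3 (nasal place assimilation): /n/ precedes the labial consonant /p/, so it assimilates in place to [m]. /n/ precedes the labial consonant /w/, so it assimilates in place to [m]. /gjenpidoigonwaib/ → gjempidoigomwaib.
Rule 4 (final devoicing): /b/ is a voiced stop in word-final position, so it devoices to [p]. /gjempidoigomwaib/ → gjempidoigomwaip.

gjempidoigomwaip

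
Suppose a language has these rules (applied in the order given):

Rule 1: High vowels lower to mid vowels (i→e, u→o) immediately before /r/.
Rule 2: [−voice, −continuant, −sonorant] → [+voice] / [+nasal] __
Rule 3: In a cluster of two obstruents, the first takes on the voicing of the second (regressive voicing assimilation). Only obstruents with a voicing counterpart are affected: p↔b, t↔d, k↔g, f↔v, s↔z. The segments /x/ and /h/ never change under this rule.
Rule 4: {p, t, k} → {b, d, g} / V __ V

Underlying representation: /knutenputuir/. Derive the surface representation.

knudenbuduer

Rule 1 (pre-rhotic lowering): /i/ is a high vowel immediately before /r/, so it lowers to [e]. /knutenputuir/ → knutenputuer.
Rule 2 (post-nasal voicing): /p/ is a voiceless stop immediately after the nasal /n/, so it voices to [b]. /knutenputuer/ → knutenbutuer.
Rule 3 (regressive voicing assimilation): no segment meets the environment; /knutenbutuer/ is unchanged.
Rule 4 (intervocalic voicing): /t/ is a voiceless stop between vowels /u/ and /e/, so it voices to [d]. /t/ is a voiceless stop between vowels /u/ and /u/, so it voices to [d]. /knutenbutuer/ → knudenbuduer.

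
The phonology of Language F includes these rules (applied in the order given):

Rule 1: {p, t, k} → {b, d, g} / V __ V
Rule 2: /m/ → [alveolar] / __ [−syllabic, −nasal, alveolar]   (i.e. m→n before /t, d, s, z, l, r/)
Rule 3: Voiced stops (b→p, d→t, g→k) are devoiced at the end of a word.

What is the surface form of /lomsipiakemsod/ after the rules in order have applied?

Rule 1 (intervocalic voicing): /p/ is a voiceless stop between vowels /i/ and /i/, so it voices to [b]. /k/ is a voiceless stop between vowels /a/ and /e/, so it voices to [g]. /lomsipiakemsod/ → lomsibiagemsod.
Rule 2 (nasal place assimilation): /m/ precedes the alveolar consonant /s/, so it assimilates in place to [n]. /m/ precedes the alveolar consonant /s/, so it assimilates in place to [n]. /lomsibiagemsod/ → lonsibiagensod.
Rule 3 (final devoicing): /d/ is a voiced stop in word-final position, so it devoices to [t]. /lonsibiagensod/ → lonsibiagensot.

lonsibiagensot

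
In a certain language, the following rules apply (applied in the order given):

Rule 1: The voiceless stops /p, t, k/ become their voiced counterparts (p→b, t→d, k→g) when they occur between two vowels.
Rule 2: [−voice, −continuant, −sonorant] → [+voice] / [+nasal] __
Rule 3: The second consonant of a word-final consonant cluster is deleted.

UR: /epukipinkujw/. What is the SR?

Rule 1 (intervocalic voicing): /p/ is a voiceless stop between vowels /e/ and /u/, so it voices to [b]. /k/ is a voiceless stop between vowels /u/ and /i/, so it voices to [g]. /p/ is a voiceless stop between vowels /i/ and /i/, so it voices to [b]. /epukipinkujw/ → ebugibinkujw.
Rule 2 (post-nasal voicing): /k/ is a voiceless stop immediately after the nasal /n/, so it voices to [g]. /ebugibinkujw/ → ebugibingujw.
Rule 3 (final cluster simplification): /w/ is the second consonant of a word-final cluster /jw/, so it deletes. /ebugibingujw/ → ebugibinguj.

ebugibinguj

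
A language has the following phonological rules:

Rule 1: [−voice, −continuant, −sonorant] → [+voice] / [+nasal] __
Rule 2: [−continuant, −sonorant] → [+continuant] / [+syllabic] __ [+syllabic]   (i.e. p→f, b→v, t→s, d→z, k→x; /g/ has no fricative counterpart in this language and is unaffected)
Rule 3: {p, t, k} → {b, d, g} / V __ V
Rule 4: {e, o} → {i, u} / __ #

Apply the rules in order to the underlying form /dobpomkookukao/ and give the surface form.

Rule 1 (post-nasal voicing): /k/ is a voiceless stop immediately after the nasal /m/, so it voices to [g]. /dobpomkookukao/ → dobpomgookukao.
Rule 2 (intervocalic spirantization): /k/ is a stop between vowels /o/ and /u/, so it spirantizes to the fricative [x]. /k/ is a stop between vowels /u/ and /a/, so it spirantizes to the fricative [x]. /dobpomgookukao/ → dobpomgooxuxao.
Rule 3 (intervocalic voicing): no segment meets the environment; /dobpomgooxuxao/ is unchanged.
Rule 4 (final vowel raising): /o/ is a mid vowel in word-final position, so it raises to [u]. /dobpomgooxuxao/ → dobpomgooxuxau.

dobpomgooxuxau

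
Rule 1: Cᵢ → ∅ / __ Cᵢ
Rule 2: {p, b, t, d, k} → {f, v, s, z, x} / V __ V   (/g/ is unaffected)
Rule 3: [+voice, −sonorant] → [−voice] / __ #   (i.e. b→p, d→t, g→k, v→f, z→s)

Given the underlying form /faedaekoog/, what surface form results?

Rule 1 (degemination): no segment meets the environment; /faedaekoog/ is unchanged.
Rule 2 (intervocalic spirantization): /d/ is a stop between vowels /e/ and /a/, so it spirantizes to the fricative [z]. /k/ is a stop between vowels /e/ and /o/, so it spirantizes to the fricative [x]. /faedaekoog/ → faezaexoog.
Rule 3 (final devoicing): /g/ is a voiced obstruent in word-final position, so it devoices to [k]. /faezaexoog/ → faezaexook.

faezaexook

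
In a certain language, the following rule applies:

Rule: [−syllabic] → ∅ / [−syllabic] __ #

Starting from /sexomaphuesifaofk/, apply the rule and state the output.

/k/ is the second consonant of a word-final cluster /fk/, so it deletes.
The other instances of /s/, /x/, /m/, /p/, /h/, /f/ do not occur in the required environment and remain unchanged.
Surface form: [sexomaphuesifaof].

sexomaphuesifaof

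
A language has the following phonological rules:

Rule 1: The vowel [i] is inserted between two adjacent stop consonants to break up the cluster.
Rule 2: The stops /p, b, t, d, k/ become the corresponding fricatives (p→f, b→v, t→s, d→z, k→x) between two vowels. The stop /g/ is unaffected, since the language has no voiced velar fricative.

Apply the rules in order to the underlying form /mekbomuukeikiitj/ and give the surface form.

Rule 1 (stop-cluster i-epenthesis): /k/ and /b/ form a stop–stop cluster, so [i] is inserted between them. /mekbomuukeikiitj/ → mekibomuukeikiitj.
Rule 2 (intervocalic spirantization): /k/ is a stop between vowels /e/ and /i/, so it spirantizes to the fricative [x]. /b/ is a stop between vowels /i/ and /o/, so it spirantizes to the fricative [v]. /k/ is a stop between vowels /u/ and /e/, so it spirantizes to the fricative [x]. /k/ is a stop between vowels /i/ and /i/, so it spirantizes to the fricative [x]. /mekibomuukeikiitj/ → mexivomuuxeixiitj.

mexivomuuxeixiitj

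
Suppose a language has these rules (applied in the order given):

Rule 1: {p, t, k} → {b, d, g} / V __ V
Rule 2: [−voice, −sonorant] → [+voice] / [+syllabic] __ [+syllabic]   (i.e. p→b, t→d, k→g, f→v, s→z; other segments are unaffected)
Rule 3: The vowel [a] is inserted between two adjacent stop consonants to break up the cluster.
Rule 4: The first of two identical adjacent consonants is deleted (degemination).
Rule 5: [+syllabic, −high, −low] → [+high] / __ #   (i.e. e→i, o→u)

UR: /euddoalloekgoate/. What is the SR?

eudadoaloekagoadi

Rule 1 (intervocalic voicing): /t/ is a voiceless stop between vowels /a/ and /e/, so it voices to [d]. /euddoalloekgoate/ → euddoalloekgoade.
Rule 2 (intervocalic voicing): no segment meets the environment; /euddoalloekgoade/ is unchanged.
Rule 3 (stop-cluster a-epenthesis): /d/ and /d/ form a stop–stop cluster, so [a] is inserted between them. /k/ and /g/ form a stop–stop cluster, so [a] is inserted between them. /euddoalloekgoade/ → eudadoalloekagoade.
Rule 4 (degemination): /ll/ is a geminate; the first /l/ deletes. /eudadoalloekagoade/ → eudadoaloekagoade.
Rule 5 (final vowel raising): /e/ is a mid vowel in word-final position, so it raises to [i]. /eudadoaloekagoade/ → eudadoaloekagoadi.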